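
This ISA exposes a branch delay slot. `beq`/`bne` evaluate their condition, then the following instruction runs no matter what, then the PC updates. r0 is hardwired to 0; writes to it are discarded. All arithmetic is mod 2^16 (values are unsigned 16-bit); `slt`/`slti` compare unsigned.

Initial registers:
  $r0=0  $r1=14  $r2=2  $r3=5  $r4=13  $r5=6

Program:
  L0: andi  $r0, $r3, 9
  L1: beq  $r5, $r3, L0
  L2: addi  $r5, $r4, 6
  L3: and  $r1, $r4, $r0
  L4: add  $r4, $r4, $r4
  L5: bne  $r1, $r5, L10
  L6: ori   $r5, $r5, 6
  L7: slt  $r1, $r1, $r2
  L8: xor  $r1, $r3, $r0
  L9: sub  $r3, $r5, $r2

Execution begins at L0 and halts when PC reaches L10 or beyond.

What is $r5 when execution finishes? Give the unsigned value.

[0] andi  $r0, $r3, 9  →  {$r0:0, $r1:14, $r2:2, $r3:5, $r4:13, $r5:6}
[1] beq  $r5, $r3, L0  →  {$r0:0, $r1:14, $r2:2, $r3:5, $r4:13, $r5:6}  ⟨branch fallthrough⟩
[2] addi  $r5, $r4, 6  →  {$r0:0, $r1:14, $r2:2, $r3:5, $r4:13, $r5:19}
[3] and  $r1, $r4, $r0  →  {$r0:0, $r1:0, $r2:2, $r3:5, $r4:13, $r5:19}
[4] add  $r4, $r4, $r4  →  {$r0:0, $r1:0, $r2:2, $r3:5, $r4:26, $r5:19}
[5] bne  $r1, $r5, L10  →  {$r0:0, $r1:0, $r2:2, $r3:5, $r4:26, $r5:19}  ⟨branch taken⟩
[6] ori   $r5, $r5, 6  →  {$r0:0, $r1:0, $r2:2, $r3:5, $r4:26, $r5:23}

23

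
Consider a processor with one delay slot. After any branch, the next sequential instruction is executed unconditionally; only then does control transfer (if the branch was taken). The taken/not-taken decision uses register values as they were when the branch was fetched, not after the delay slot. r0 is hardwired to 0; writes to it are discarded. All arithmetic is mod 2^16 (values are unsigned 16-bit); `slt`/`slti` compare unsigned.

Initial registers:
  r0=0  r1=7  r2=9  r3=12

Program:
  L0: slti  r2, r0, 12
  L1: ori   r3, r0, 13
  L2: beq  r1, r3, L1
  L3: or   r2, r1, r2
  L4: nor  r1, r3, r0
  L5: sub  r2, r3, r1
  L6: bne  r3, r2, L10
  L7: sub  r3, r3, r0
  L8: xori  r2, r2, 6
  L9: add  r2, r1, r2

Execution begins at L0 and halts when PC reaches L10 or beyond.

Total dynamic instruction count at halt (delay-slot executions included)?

8

PC=0  slti  r2, r0, 12       | r0=0 r1=7 r2=1 r3=12
PC=1  ori   r3, r0, 13       | r0=0 r1=7 r2=1 r3=13
PC=2  beq  r1, r3, L1        | r0=0 r1=7 r2=1 r3=13  [not taken]
PC=3  or   r2, r1, r2        | r0=0 r1=7 r2=7 r3=13
PC=4  nor  r1, r3, r0        | r0=0 r1=65522 r2=7 r3=13
PC=5  sub  r2, r3, r1        | r0=0 r1=65522 r2=27 r3=13
PC=6  bne  r3, r2, L10       | r0=0 r1=65522 r2=27 r3=13  [TAKEN]
PC=7  sub  r3, r3, r0        | r0=0 r1=65522 r2=27 r3=13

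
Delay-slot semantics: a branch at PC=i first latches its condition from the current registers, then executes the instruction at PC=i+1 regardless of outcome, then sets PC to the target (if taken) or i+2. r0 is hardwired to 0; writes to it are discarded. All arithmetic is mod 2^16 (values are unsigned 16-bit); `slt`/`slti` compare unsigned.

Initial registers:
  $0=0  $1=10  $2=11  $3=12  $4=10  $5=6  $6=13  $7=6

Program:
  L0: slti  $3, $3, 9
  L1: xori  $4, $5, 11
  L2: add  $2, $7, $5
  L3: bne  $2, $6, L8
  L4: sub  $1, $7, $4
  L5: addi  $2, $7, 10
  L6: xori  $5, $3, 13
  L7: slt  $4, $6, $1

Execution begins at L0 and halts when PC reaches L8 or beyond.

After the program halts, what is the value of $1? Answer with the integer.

PC=0  slti  $3, $3, 9        | $0=0 $1=10 $2=11 $3=0 $4=10 $5=6 $6=13 $7=6
PC=1  xori  $4, $5, 11       | $0=0 $1=10 $2=11 $3=0 $4=13 $5=6 $6=13 $7=6
PC=2  add  $2, $7, $5        | $0=0 $1=10 $2=12 $3=0 $4=13 $5=6 $6=13 $7=6
PC=3  bne  $2, $6, L8        | $0=0 $1=10 $2=12 $3=0 $4=13 $5=6 $6=13 $7=6  [TAKEN]
PC=4  sub  $1, $7, $4        | $0=0 $1=65529 $2=12 $3=0 $4=13 $5=6 $6=13 $7=6

65529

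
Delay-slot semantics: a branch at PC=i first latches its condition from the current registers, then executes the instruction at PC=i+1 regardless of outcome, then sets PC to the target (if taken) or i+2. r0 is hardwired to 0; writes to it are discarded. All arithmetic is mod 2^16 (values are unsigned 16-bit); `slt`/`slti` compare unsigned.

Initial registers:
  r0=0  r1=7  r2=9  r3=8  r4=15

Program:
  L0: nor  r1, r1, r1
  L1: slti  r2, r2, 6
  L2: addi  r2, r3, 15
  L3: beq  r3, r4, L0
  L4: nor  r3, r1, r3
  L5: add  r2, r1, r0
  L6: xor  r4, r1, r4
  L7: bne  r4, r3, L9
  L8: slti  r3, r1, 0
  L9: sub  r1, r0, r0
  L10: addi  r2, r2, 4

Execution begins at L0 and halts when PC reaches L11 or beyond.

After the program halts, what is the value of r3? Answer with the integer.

0

PC=0  nor  r1, r1, r1        | r0=0 r1=65528 r2=9 r3=8 r4=15
PC=1  slti  r2, r2, 6        | r0=0 r1=65528 r2=0 r3=8 r4=15
PC=2  addi  r2, r3, 15       | r0=0 r1=65528 r2=23 r3=8 r4=15
PC=3  beq  r3, r4, L0        | r0=0 r1=65528 r2=23 r3=8 r4=15  [not taken]
PC=4  nor  r3, r1, r3        | r0=0 r1=65528 r2=23 r3=7 r4=15
PC=5  add  r2, r1, r0        | r0=0 r1=65528 r2=65528 r3=7 r4=15
PC=6  xor  r4, r1, r4        | r0=0 r1=65528 r2=65528 r3=7 r4=65527
PC=7  bne  r4, r3, L9        | r0=0 r1=65528 r2=65528 r3=7 r4=65527  [TAKEN]
PC=8  slti  r3, r1, 0        | r0=0 r1=65528 r2=65528 r3=0 r4=65527
PC=9  sub  r1, r0, r0        | r0=0 r1=0 r2=65528 r3=0 r4=65527
PC=10 addi  r2, r2, 4        | r0=0 r1=0 r2=65532 r3=0 r4=65527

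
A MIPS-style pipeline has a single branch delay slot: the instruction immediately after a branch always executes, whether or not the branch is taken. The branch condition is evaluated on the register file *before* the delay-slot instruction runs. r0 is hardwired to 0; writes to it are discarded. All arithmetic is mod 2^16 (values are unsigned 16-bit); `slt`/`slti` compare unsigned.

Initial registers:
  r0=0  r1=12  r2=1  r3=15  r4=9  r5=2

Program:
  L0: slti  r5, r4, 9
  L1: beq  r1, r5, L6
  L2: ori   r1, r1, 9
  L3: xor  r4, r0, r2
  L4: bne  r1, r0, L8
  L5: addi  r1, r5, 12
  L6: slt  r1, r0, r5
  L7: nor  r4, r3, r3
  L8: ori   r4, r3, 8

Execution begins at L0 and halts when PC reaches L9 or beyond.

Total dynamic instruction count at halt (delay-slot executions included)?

[0] slti  r5, r4, 9  →  {r0:0, r1:12, r2:1, r3:15, r4:9, r5:0}
[1] beq  r1, r5, L6  →  {r0:0, r1:12, r2:1, r3:15, r4:9, r5:0}  ⟨branch fallthrough⟩
[2] ori   r1, r1, 9  →  {r0:0, r1:13, r2:1, r3:15, r4:9, r5:0}
[3] xor  r4, r0, r2  →  {r0:0, r1:13, r2:1, r3:15, r4:1, r5:0}
[4] bne  r1, r0, L8  →  {r0:0, r1:13, r2:1, r3:15, r4:1, r5:0}  ⟨branch taken⟩
[5] addi  r1, r5, 12  →  {r0:0, r1:12, r2:1, r3:15, r4:1, r5:0}
[8] ori   r4, r3, 8  →  {r0:0, r1:12, r2:1, r3:15, r4:15, r5:0}

7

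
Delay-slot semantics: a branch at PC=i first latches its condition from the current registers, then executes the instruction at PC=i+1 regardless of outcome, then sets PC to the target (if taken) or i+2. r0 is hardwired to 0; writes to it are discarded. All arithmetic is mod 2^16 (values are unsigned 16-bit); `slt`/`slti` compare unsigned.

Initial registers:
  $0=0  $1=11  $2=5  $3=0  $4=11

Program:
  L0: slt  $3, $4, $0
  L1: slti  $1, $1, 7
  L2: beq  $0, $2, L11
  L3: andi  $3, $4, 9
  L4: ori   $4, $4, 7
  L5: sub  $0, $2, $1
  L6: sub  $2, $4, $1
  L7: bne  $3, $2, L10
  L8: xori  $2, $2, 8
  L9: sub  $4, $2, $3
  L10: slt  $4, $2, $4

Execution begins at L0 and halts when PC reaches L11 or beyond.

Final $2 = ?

7

[0] slt  $3, $4, $0  →  {$0:0, $1:11, $2:5, $3:0, $4:11}
[1] slti  $1, $1, 7  →  {$0:0, $1:0, $2:5, $3:0, $4:11}
[2] beq  $0, $2, L11  →  {$0:0, $1:0, $2:5, $3:0, $4:11}  ⟨branch fallthrough⟩
[3] andi  $3, $4, 9  →  {$0:0, $1:0, $2:5, $3:9, $4:11}
[4] ori   $4, $4, 7  →  {$0:0, $1:0, $2:5, $3:9, $4:15}
[5] sub  $0, $2, $1  →  {$0:0, $1:0, $2:5, $3:9, $4:15}
[6] sub  $2, $4, $1  →  {$0:0, $1:0, $2:15, $3:9, $4:15}
[7] bne  $3, $2, L10  →  {$0:0, $1:0, $2:15, $3:9, $4:15}  ⟨branch taken⟩
[8] xori  $2, $2, 8  →  {$0:0, $1:0, $2:7, $3:9, $4:15}
[10] slt  $4, $2, $4  →  {$0:0, $1:0, $2:7, $3:9, $4:1}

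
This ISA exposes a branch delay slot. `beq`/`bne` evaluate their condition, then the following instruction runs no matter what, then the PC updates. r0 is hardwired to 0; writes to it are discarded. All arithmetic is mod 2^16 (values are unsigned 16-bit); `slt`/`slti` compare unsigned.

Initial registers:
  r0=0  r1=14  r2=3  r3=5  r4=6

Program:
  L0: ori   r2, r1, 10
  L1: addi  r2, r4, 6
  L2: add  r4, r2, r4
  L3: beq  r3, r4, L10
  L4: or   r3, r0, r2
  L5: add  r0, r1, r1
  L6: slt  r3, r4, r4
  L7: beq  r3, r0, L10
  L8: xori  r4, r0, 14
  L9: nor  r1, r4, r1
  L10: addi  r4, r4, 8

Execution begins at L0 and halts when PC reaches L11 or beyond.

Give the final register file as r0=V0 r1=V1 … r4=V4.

r0=0 r1=14 r2=12 r3=0 r4=22

[0] ori   r2, r1, 10  →  {r0:0, r1:14, r2:14, r3:5, r4:6}
[1] addi  r2, r4, 6  →  {r0:0, r1:14, r2:12, r3:5, r4:6}
[2] add  r4, r2, r4  →  {r0:0, r1:14, r2:12, r3:5, r4:18}
[3] beq  r3, r4, L10  →  {r0:0, r1:14, r2:12, r3:5, r4:18}  ⟨branch fallthrough⟩
[4] or   r3, r0, r2  →  {r0:0, r1:14, r2:12, r3:12, r4:18}
[5] add  r0, r1, r1  →  {r0:0, r1:14, r2:12, r3:12, r4:18}
[6] slt  r3, r4, r4  →  {r0:0, r1:14, r2:12, r3:0, r4:18}
[7] beq  r3, r0, L10  →  {r0:0, r1:14, r2:12, r3:0, r4:18}  ⟨branch taken⟩
[8] xori  r4, r0, 14  →  {r0:0, r1:14, r2:12, r3:0, r4:14}
[10] addi  r4, r4, 8  →  {r0:0, r1:14, r2:12, r3:0, r4:22}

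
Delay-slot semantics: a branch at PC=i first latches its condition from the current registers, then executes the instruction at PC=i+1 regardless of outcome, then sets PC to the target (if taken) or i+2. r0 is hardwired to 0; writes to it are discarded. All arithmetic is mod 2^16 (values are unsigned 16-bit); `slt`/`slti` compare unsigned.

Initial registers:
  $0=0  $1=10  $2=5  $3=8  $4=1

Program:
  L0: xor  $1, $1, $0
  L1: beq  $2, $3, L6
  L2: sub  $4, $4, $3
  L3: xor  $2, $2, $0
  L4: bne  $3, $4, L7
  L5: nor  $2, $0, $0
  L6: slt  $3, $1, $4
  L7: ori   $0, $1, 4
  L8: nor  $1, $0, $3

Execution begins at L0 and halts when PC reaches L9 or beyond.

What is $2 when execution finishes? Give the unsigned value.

65535

  step pc=0: xor  $1, $1, $0  regs=(0,10,5,8,1)
  step pc=1: beq  $2, $3, L6  cond=F  regs=(0,10,5,8,1)
  step pc=2: sub  $4, $4, $3  regs=(0,10,5,8,65529)
  step pc=3: xor  $2, $2, $0  regs=(0,10,5,8,65529)
  step pc=4: bne  $3, $4, L7  cond=T  regs=(0,10,5,8,65529)
  step pc=5: nor  $2, $0, $0  regs=(0,10,65535,8,65529)
  step pc=7: ori   $0, $1, 4  regs=(0,10,65535,8,65529)
  step pc=8: nor  $1, $0, $3  regs=(0,65527,65535,8,65529)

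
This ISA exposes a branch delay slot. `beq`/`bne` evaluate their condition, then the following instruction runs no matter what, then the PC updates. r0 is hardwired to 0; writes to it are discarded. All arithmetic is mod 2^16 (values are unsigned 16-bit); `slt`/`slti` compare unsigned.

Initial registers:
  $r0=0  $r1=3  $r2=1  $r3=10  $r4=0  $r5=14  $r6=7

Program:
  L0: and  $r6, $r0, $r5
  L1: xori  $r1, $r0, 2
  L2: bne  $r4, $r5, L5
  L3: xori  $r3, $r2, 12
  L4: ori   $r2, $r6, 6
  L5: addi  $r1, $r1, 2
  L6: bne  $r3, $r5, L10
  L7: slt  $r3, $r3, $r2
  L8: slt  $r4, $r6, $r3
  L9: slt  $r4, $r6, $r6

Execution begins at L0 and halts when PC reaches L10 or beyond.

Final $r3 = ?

0

PC=0  and  $r6, $r0, $r5     | $r0=0 $r1=3 $r2=1 $r3=10 $r4=0 $r5=14 $r6=0
PC=1  xori  $r1, $r0, 2      | $r0=0 $r1=2 $r2=1 $r3=10 $r4=0 $r5=14 $r6=0
PC=2  bne  $r4, $r5, L5      | $r0=0 $r1=2 $r2=1 $r3=10 $r4=0 $r5=14 $r6=0  [TAKEN]
PC=3  xori  $r3, $r2, 12     | $r0=0 $r1=2 $r2=1 $r3=13 $r4=0 $r5=14 $r6=0
PC=5  addi  $r1, $r1, 2      | $r0=0 $r1=4 $r2=1 $r3=13 $r4=0 $r5=14 $r6=0
PC=6  bne  $r3, $r5, L10     | $r0=0 $r1=4 $r2=1 $r3=13 $r4=0 $r5=14 $r6=0  [TAKEN]
PC=7  slt  $r3, $r3, $r2     | $r0=0 $r1=4 $r2=1 $r3=0 $r4=0 $r5=14 $r6=0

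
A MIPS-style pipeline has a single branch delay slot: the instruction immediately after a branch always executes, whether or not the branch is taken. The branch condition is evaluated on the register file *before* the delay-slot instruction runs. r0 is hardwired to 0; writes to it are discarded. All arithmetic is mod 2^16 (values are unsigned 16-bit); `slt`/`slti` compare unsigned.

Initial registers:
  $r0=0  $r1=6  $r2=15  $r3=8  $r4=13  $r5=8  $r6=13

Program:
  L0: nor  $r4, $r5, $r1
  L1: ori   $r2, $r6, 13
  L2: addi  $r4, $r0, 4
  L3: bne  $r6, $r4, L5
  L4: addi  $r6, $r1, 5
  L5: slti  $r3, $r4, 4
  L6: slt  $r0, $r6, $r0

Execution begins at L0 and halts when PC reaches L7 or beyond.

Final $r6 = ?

11

  step pc=0: nor  $r4, $r5, $r1  regs=(0,6,15,8,65521,8,13)
  step pc=1: ori   $r2, $r6, 13  regs=(0,6,13,8,65521,8,13)
  step pc=2: addi  $r4, $r0, 4  regs=(0,6,13,8,4,8,13)
  step pc=3: bne  $r6, $r4, L5  cond=T  regs=(0,6,13,8,4,8,13)
  step pc=4: addi  $r6, $r1, 5  regs=(0,6,13,8,4,8,11)
  step pc=5: slti  $r3, $r4, 4  regs=(0,6,13,0,4,8,11)
  step pc=6: slt  $r0, $r6, $r0  regs=(0,6,13,0,4,8,11)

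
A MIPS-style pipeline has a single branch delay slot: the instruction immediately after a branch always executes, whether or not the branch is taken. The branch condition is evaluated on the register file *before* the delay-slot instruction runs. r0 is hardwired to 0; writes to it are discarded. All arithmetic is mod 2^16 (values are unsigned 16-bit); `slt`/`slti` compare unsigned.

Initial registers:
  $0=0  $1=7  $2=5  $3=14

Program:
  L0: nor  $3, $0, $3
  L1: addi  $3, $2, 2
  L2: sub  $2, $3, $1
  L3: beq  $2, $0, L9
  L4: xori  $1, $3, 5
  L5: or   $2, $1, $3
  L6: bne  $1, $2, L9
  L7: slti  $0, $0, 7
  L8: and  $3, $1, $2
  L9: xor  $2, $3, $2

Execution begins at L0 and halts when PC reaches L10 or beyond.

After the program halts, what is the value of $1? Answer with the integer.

2

PC=0  nor  $3, $0, $3        | $0=0 $1=7 $2=5 $3=65521
PC=1  addi  $3, $2, 2        | $0=0 $1=7 $2=5 $3=7
PC=2  sub  $2, $3, $1        | $0=0 $1=7 $2=0 $3=7
PC=3  beq  $2, $0, L9        | $0=0 $1=7 $2=0 $3=7  [TAKEN]
PC=4  xori  $1, $3, 5        | $0=0 $1=2 $2=0 $3=7
PC=9  xor  $2, $3, $2        | $0=0 $1=2 $2=7 $3=7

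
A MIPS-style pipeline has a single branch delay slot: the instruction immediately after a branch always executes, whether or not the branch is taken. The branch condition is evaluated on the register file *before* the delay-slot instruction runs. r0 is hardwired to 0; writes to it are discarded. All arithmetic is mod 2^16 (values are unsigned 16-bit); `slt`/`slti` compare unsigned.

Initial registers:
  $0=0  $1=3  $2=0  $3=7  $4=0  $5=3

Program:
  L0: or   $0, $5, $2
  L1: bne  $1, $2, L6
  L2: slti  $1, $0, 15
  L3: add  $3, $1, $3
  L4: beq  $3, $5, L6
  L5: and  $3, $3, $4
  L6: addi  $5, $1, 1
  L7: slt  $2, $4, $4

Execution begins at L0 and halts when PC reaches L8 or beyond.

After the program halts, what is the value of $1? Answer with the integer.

1

[0] or   $0, $5, $2  →  {$0:0, $1:3, $2:0, $3:7, $4:0, $5:3}
[1] bne  $1, $2, L6  →  {$0:0, $1:3, $2:0, $3:7, $4:0, $5:3}  ⟨branch taken⟩
[2] slti  $1, $0, 15  →  {$0:0, $1:1, $2:0, $3:7, $4:0, $5:3}
[6] addi  $5, $1, 1  →  {$0:0, $1:1, $2:0, $3:7, $4:0, $5:2}
[7] slt  $2, $4, $4  →  {$0:0, $1:1, $2:0, $3:7, $4:0, $5:2}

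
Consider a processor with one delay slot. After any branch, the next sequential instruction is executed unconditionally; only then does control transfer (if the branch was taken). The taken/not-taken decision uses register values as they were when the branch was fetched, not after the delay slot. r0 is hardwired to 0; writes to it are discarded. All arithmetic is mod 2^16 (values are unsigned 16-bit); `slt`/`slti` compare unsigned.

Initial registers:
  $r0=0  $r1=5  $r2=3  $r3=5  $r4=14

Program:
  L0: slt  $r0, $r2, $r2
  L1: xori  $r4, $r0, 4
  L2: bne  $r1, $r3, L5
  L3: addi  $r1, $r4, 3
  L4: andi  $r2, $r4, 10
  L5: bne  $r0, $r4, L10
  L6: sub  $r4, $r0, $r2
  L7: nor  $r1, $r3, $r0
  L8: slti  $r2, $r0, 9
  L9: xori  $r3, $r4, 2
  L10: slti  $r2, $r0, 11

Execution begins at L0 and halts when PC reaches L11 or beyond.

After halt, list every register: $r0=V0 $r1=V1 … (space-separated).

  step pc=0: slt  $r0, $r2, $r2  regs=(0,5,3,5,14)
  step pc=1: xori  $r4, $r0, 4  regs=(0,5,3,5,4)
  step pc=2: bne  $r1, $r3, L5  cond=F  regs=(0,5,3,5,4)
  step pc=3: addi  $r1, $r4, 3  regs=(0,7,3,5,4)
  step pc=4: andi  $r2, $r4, 10  regs=(0,7,0,5,4)
  step pc=5: bne  $r0, $r4, L10  cond=T  regs=(0,7,0,5,4)
  step pc=6: sub  $r4, $r0, $r2  regs=(0,7,0,5,0)
  step pc=10: slti  $r2, $r0, 11  regs=(0,7,1,5,0)

$r0=0 $r1=7 $r2=1 $r3=5 $r4=0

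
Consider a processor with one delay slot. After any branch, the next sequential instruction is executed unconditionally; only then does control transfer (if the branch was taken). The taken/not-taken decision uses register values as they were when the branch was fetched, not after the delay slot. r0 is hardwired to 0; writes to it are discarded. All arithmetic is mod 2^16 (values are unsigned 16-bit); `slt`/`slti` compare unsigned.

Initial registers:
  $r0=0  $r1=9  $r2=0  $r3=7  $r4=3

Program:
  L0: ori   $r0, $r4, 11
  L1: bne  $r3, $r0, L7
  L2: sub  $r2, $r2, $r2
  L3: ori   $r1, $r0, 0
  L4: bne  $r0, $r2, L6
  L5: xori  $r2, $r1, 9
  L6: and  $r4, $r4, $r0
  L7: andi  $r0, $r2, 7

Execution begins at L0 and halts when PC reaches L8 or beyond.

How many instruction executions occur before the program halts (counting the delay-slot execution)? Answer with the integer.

  step pc=0: ori   $r0, $r4, 11  regs=(0,9,0,7,3)
  step pc=1: bne  $r3, $r0, L7  cond=T  regs=(0,9,0,7,3)
  step pc=2: sub  $r2, $r2, $r2  regs=(0,9,0,7,3)
  step pc=7: andi  $r0, $r2, 7  regs=(0,9,0,7,3)

4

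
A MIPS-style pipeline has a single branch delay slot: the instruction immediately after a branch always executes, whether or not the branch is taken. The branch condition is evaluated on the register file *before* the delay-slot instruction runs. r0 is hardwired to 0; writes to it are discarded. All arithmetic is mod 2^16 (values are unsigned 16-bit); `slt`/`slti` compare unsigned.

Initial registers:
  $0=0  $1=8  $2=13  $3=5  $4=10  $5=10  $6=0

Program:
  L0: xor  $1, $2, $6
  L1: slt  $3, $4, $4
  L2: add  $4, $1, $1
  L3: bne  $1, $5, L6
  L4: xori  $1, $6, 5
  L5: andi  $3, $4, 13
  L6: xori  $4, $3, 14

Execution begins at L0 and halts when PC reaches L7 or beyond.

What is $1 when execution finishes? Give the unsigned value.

5

  step pc=0: xor  $1, $2, $6  regs=(0,13,13,5,10,10,0)
  step pc=1: slt  $3, $4, $4  regs=(0,13,13,0,10,10,0)
  step pc=2: add  $4, $1, $1  regs=(0,13,13,0,26,10,0)
  step pc=3: bne  $1, $5, L6  cond=T  regs=(0,13,13,0,26,10,0)
  step pc=4: xori  $1, $6, 5  regs=(0,5,13,0,26,10,0)
  step pc=6: xori  $4, $3, 14  regs=(0,5,13,0,14,10,0)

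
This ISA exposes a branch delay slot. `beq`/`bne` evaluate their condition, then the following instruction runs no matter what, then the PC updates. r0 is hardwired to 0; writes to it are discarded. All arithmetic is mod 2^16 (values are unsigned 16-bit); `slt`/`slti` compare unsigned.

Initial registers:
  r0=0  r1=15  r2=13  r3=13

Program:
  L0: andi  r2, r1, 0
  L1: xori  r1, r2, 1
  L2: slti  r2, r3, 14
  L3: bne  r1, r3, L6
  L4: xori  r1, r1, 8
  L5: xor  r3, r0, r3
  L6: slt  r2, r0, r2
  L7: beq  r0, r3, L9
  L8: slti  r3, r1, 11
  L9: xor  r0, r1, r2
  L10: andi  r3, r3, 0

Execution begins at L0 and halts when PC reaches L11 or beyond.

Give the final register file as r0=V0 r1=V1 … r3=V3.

  step pc=0: andi  r2, r1, 0  regs=(0,15,0,13)
  step pc=1: xori  r1, r2, 1  regs=(0,1,0,13)
  step pc=2: slti  r2, r3, 14  regs=(0,1,1,13)
  step pc=3: bne  r1, r3, L6  cond=T  regs=(0,1,1,13)
  step pc=4: xori  r1, r1, 8  regs=(0,9,1,13)
  step pc=6: slt  r2, r0, r2  regs=(0,9,1,13)
  step pc=7: beq  r0, r3, L9  cond=F  regs=(0,9,1,13)
  step pc=8: slti  r3, r1, 11  regs=(0,9,1,1)
  step pc=9: xor  r0, r1, r2  regs=(0,9,1,1)
  step pc=10: andi  r3, r3, 0  regs=(0,9,1,0)

r0=0 r1=9 r2=1 r3=0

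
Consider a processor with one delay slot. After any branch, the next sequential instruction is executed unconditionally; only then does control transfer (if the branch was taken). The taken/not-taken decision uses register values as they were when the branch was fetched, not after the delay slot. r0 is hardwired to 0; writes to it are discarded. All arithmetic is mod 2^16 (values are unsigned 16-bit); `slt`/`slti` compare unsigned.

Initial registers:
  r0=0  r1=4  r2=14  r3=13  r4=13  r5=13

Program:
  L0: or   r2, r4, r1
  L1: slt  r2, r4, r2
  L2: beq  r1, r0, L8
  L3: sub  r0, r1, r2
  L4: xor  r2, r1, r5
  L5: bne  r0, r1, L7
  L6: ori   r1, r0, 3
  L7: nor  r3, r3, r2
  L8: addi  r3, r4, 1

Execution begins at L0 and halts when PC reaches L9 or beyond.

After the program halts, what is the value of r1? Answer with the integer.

  step pc=0: or   r2, r4, r1  regs=(0,4,13,13,13,13)
  step pc=1: slt  r2, r4, r2  regs=(0,4,0,13,13,13)
  step pc=2: beq  r1, r0, L8  cond=F  regs=(0,4,0,13,13,13)
  step pc=3: sub  r0, r1, r2  regs=(0,4,0,13,13,13)
  step pc=4: xor  r2, r1, r5  regs=(0,4,9,13,13,13)
  step pc=5: bne  r0, r1, L7  cond=T  regs=(0,4,9,13,13,13)
  step pc=6: ori   r1, r0, 3  regs=(0,3,9,13,13,13)
  step pc=7: nor  r3, r3, r2  regs=(0,3,9,65522,13,13)
  step pc=8: addi  r3, r4, 1  regs=(0,3,9,14,13,13)

3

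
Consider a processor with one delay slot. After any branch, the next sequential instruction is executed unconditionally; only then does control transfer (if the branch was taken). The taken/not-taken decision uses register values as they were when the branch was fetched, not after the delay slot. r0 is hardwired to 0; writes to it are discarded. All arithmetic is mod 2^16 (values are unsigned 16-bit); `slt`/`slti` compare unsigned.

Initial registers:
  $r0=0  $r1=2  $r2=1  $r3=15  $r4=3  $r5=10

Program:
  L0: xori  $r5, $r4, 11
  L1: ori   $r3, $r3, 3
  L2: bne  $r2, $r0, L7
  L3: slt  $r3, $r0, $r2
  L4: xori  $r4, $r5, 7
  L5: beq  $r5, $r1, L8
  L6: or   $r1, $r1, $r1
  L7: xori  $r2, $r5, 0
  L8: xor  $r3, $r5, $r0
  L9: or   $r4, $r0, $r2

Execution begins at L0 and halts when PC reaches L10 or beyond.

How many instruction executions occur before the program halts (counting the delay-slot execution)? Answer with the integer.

7

[0] xori  $r5, $r4, 11  →  {$r0:0, $r1:2, $r2:1, $r3:15, $r4:3, $r5:8}
[1] ori   $r3, $r3, 3  →  {$r0:0, $r1:2, $r2:1, $r3:15, $r4:3, $r5:8}
[2] bne  $r2, $r0, L7  →  {$r0:0, $r1:2, $r2:1, $r3:15, $r4:3, $r5:8}  ⟨branch taken⟩
[3] slt  $r3, $r0, $r2  →  {$r0:0, $r1:2, $r2:1, $r3:1, $r4:3, $r5:8}
[7] xori  $r2, $r5, 0  →  {$r0:0, $r1:2, $r2:8, $r3:1, $r4:3, $r5:8}
[8] xor  $r3, $r5, $r0  →  {$r0:0, $r1:2, $r2:8, $r3:8, $r4:3, $r5:8}
[9] or   $r4, $r0, $r2  →  {$r0:0, $r1:2, $r2:8, $r3:8, $r4:8, $r5:8}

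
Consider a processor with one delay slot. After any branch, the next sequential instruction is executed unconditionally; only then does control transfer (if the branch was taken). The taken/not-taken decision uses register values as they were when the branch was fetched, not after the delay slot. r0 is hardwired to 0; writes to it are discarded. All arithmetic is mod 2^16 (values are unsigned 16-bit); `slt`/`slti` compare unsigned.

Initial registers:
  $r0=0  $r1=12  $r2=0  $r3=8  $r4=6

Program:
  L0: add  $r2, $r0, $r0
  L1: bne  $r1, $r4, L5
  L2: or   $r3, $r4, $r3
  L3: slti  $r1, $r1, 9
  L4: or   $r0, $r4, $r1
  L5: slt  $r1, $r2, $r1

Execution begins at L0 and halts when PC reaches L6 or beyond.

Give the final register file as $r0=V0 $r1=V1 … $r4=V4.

$r0=0 $r1=1 $r2=0 $r3=14 $r4=6

[0] add  $r2, $r0, $r0  →  {$r0:0, $r1:12, $r2:0, $r3:8, $r4:6}
[1] bne  $r1, $r4, L5  →  {$r0:0, $r1:12, $r2:0, $r3:8, $r4:6}  ⟨branch taken⟩
[2] or   $r3, $r4, $r3  →  {$r0:0, $r1:12, $r2:0, $r3:14, $r4:6}
[5] slt  $r1, $r2, $r1  →  {$r0:0, $r1:1, $r2:0, $r3:14, $r4:6}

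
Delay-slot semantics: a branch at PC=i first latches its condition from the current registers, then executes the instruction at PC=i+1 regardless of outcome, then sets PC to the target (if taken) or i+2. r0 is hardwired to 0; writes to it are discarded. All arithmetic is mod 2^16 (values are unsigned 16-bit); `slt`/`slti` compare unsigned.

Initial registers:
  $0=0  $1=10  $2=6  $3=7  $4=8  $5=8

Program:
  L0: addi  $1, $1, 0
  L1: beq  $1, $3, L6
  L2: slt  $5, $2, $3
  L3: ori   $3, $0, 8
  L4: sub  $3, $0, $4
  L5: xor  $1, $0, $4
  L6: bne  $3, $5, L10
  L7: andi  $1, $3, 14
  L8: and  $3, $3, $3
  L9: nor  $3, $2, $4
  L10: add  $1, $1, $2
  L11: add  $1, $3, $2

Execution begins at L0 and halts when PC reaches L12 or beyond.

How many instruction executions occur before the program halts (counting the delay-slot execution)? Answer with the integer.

PC=0  addi  $1, $1, 0        | $0=0 $1=10 $2=6 $3=7 $4=8 $5=8
PC=1  beq  $1, $3, L6        | $0=0 $1=10 $2=6 $3=7 $4=8 $5=8  [not taken]
PC=2  slt  $5, $2, $3        | $0=0 $1=10 $2=6 $3=7 $4=8 $5=1
PC=3  ori   $3, $0, 8        | $0=0 $1=10 $2=6 $3=8 $4=8 $5=1
PC=4  sub  $3, $0, $4        | $0=0 $1=10 $2=6 $3=65528 $4=8 $5=1
PC=5  xor  $1, $0, $4        | $0=0 $1=8 $2=6 $3=65528 $4=8 $5=1
PC=6  bne  $3, $5, L10       | $0=0 $1=8 $2=6 $3=65528 $4=8 $5=1  [TAKEN]
PC=7  andi  $1, $3, 14       | $0=0 $1=8 $2=6 $3=65528 $4=8 $5=1
PC=10 add  $1, $1, $2        | $0=0 $1=14 $2=6 $3=65528 $4=8 $5=1
PC=11 add  $1, $3, $2        | $0=0 $1=65534 $2=6 $3=65528 $4=8 $5=1

10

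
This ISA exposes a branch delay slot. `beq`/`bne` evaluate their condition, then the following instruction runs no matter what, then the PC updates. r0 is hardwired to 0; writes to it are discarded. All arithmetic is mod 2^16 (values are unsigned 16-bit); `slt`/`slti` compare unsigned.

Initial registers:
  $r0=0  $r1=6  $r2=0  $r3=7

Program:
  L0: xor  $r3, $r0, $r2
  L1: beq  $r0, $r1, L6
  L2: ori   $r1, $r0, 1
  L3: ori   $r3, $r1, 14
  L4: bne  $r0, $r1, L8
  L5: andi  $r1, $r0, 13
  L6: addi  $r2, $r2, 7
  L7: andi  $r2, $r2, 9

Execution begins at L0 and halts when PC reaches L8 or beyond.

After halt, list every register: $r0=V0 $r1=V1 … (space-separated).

#0 xor  $r3, $r0, $r2 ; 0/6/0/0
#1 beq  $r0, $r1, L6 ; 0/6/0/0 ; →fallthru
#2 ori   $r1, $r0, 1 ; 0/1/0/0
#3 ori   $r3, $r1, 14 ; 0/1/0/15
#4 bne  $r0, $r1, L8 ; 0/1/0/15 ; →target
#5 andi  $r1, $r0, 13 ; 0/0/0/15

$r0=0 $r1=0 $r2=0 $r3=15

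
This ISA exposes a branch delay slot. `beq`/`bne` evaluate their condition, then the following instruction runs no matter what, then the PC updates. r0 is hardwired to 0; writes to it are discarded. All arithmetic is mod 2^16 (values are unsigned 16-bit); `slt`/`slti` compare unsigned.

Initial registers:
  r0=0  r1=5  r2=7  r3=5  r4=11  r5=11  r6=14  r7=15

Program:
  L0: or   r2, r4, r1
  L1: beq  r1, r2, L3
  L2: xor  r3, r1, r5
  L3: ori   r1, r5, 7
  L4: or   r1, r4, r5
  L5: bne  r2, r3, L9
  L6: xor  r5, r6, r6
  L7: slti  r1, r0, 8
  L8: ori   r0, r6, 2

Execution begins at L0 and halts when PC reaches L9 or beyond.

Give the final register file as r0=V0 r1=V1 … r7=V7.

  step pc=0: or   r2, r4, r1  regs=(0,5,15,5,11,11,14,15)
  step pc=1: beq  r1, r2, L3  cond=F  regs=(0,5,15,5,11,11,14,15)
  step pc=2: xor  r3, r1, r5  regs=(0,5,15,14,11,11,14,15)
  step pc=3: ori   r1, r5, 7  regs=(0,15,15,14,11,11,14,15)
  step pc=4: or   r1, r4, r5  regs=(0,11,15,14,11,11,14,15)
  step pc=5: bne  r2, r3, L9  cond=T  regs=(0,11,15,14,11,11,14,15)
  step pc=6: xor  r5, r6, r6  regs=(0,11,15,14,11,0,14,15)

r0=0 r1=11 r2=15 r3=14 r4=11 r5=0 r6=14 r7=15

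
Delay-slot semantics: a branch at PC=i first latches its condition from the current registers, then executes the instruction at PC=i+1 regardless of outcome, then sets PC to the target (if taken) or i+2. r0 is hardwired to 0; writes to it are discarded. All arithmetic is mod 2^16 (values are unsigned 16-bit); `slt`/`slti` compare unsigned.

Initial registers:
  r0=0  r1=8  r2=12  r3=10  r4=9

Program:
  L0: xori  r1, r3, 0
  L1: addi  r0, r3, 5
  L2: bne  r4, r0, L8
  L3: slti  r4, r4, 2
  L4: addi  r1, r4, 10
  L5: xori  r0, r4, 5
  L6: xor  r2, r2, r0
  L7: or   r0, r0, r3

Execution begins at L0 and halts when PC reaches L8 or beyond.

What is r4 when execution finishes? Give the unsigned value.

  step pc=0: xori  r1, r3, 0  regs=(0,10,12,10,9)
  step pc=1: addi  r0, r3, 5  regs=(0,10,12,10,9)
  step pc=2: bne  r4, r0, L8  cond=T  regs=(0,10,12,10,9)
  step pc=3: slti  r4, r4, 2  regs=(0,10,12,10,0)

0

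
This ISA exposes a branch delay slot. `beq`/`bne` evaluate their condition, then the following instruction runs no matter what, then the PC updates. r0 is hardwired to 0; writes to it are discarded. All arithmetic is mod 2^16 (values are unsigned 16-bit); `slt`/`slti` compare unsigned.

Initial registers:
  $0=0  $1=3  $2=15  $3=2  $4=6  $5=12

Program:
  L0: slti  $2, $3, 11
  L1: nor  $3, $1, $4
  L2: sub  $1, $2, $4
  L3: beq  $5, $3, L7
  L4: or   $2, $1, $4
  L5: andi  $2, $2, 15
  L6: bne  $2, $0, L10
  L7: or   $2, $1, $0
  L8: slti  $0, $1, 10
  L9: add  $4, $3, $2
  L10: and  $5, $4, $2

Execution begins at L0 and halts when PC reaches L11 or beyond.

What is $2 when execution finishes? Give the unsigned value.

65531

#0 slti  $2, $3, 11 ; 0/3/1/2/6/12
#1 nor  $3, $1, $4 ; 0/3/1/65528/6/12
#2 sub  $1, $2, $4 ; 0/65531/1/65528/6/12
#3 beq  $5, $3, L7 ; 0/65531/1/65528/6/12 ; →fallthru
#4 or   $2, $1, $4 ; 0/65531/65535/65528/6/12
#5 andi  $2, $2, 15 ; 0/65531/15/65528/6/12
#6 bne  $2, $0, L10 ; 0/65531/15/65528/6/12 ; →target
#7 or   $2, $1, $0 ; 0/65531/65531/65528/6/12
#10 and  $5, $4, $2 ; 0/65531/65531/65528/6/2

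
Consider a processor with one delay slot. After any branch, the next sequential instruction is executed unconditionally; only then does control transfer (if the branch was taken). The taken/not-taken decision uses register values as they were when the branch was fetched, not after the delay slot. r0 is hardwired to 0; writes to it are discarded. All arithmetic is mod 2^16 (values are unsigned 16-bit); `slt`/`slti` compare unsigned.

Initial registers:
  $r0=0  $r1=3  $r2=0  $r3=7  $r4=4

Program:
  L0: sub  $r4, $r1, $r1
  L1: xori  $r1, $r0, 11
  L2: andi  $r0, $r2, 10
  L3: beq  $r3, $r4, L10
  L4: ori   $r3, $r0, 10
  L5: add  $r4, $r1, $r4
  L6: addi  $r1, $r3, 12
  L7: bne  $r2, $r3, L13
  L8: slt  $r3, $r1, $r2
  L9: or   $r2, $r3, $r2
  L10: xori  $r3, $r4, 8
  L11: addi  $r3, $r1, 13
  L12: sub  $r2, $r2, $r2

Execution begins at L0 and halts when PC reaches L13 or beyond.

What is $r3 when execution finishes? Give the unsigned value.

[0] sub  $r4, $r1, $r1  →  {$r0:0, $r1:3, $r2:0, $r3:7, $r4:0}
[1] xori  $r1, $r0, 11  →  {$r0:0, $r1:11, $r2:0, $r3:7, $r4:0}
[2] andi  $r0, $r2, 10  →  {$r0:0, $r1:11, $r2:0, $r3:7, $r4:0}
[3] beq  $r3, $r4, L10  →  {$r0:0, $r1:11, $r2:0, $r3:7, $r4:0}  ⟨branch fallthrough⟩
[4] ori   $r3, $r0, 10  →  {$r0:0, $r1:11, $r2:0, $r3:10, $r4:0}
[5] add  $r4, $r1, $r4  →  {$r0:0, $r1:11, $r2:0, $r3:10, $r4:11}
[6] addi  $r1, $r3, 12  →  {$r0:0, $r1:22, $r2:0, $r3:10, $r4:11}
[7] bne  $r2, $r3, L13  →  {$r0:0, $r1:22, $r2:0, $r3:10, $r4:11}  ⟨branch taken⟩
[8] slt  $r3, $r1, $r2  →  {$r0:0, $r1:22, $r2:0, $r3:0, $r4:11}

0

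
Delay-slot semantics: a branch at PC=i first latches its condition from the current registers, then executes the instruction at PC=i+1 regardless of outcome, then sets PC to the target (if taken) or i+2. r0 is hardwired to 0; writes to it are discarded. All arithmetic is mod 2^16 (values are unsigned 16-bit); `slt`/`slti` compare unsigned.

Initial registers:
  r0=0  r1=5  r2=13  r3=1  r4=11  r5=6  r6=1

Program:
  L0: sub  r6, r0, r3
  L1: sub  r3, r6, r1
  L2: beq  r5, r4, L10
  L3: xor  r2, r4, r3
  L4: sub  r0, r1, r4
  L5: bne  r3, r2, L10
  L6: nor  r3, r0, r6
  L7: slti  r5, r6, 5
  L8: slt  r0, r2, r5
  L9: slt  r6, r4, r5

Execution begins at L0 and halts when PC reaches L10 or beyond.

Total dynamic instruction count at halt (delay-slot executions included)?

[0] sub  r6, r0, r3  →  {r0:0, r1:5, r2:13, r3:1, r4:11, r5:6, r6:65535}
[1] sub  r3, r6, r1  →  {r0:0, r1:5, r2:13, r3:65530, r4:11, r5:6, r6:65535}
[2] beq  r5, r4, L10  →  {r0:0, r1:5, r2:13, r3:65530, r4:11, r5:6, r6:65535}  ⟨branch fallthrough⟩
[3] xor  r2, r4, r3  →  {r0:0, r1:5, r2:65521, r3:65530, r4:11, r5:6, r6:65535}
[4] sub  r0, r1, r4  →  {r0:0, r1:5, r2:65521, r3:65530, r4:11, r5:6, r6:65535}
[5] bne  r3, r2, L10  →  {r0:0, r1:5, r2:65521, r3:65530, r4:11, r5:6, r6:65535}  ⟨branch taken⟩
[6] nor  r3, r0, r6  →  {r0:0, r1:5, r2:65521, r3:0, r4:11, r5:6, r6:65535}

7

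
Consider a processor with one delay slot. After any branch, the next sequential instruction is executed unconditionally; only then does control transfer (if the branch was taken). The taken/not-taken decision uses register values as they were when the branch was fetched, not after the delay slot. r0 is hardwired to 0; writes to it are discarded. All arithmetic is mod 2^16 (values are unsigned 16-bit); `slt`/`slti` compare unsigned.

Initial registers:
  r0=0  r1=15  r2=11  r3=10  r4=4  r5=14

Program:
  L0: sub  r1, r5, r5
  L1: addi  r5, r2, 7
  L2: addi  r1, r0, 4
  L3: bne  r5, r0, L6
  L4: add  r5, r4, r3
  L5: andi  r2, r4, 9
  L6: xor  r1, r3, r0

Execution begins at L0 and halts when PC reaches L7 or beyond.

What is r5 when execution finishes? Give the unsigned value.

14

#0 sub  r1, r5, r5 ; 0/0/11/10/4/14
#1 addi  r5, r2, 7 ; 0/0/11/10/4/18
#2 addi  r1, r0, 4 ; 0/4/11/10/4/18
#3 bne  r5, r0, L6 ; 0/4/11/10/4/18 ; →target
#4 add  r5, r4, r3 ; 0/4/11/10/4/14
#6 xor  r1, r3, r0 ; 0/10/11/10/4/14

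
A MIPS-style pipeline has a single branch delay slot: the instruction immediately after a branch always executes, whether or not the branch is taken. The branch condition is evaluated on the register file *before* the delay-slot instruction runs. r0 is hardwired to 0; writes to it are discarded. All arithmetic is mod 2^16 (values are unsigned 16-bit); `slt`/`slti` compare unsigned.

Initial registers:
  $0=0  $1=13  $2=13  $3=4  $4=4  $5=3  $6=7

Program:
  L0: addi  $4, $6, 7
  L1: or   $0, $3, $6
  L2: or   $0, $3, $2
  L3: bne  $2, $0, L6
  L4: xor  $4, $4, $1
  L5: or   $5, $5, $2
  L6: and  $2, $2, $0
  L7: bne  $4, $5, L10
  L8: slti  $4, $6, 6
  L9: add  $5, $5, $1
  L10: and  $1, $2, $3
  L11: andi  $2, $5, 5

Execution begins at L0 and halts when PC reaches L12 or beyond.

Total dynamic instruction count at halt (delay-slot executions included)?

11

#0 addi  $4, $6, 7 ; 0/13/13/4/14/3/7
#1 or   $0, $3, $6 ; 0/13/13/4/14/3/7
#2 or   $0, $3, $2 ; 0/13/13/4/14/3/7
#3 bne  $2, $0, L6 ; 0/13/13/4/14/3/7 ; →target
#4 xor  $4, $4, $1 ; 0/13/13/4/3/3/7
#6 and  $2, $2, $0 ; 0/13/0/4/3/3/7
#7 bne  $4, $5, L10 ; 0/13/0/4/3/3/7 ; →fallthru
#8 slti  $4, $6, 6 ; 0/13/0/4/0/3/7
#9 add  $5, $5, $1 ; 0/13/0/4/0/16/7
#10 and  $1, $2, $3 ; 0/0/0/4/0/16/7
#11 andi  $2, $5, 5 ; 0/0/0/4/0/16/7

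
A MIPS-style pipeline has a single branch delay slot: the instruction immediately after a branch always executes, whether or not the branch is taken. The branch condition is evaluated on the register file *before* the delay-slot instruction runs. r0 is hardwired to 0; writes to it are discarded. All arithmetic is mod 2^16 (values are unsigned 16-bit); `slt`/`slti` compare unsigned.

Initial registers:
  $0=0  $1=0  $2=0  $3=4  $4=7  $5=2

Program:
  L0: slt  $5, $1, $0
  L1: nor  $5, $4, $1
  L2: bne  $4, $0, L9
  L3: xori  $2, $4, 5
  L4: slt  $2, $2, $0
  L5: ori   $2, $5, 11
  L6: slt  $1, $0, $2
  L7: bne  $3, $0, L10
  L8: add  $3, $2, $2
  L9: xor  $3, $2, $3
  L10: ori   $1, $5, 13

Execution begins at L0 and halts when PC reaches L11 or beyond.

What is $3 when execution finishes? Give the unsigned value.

[0] slt  $5, $1, $0  →  {$0:0, $1:0, $2:0, $3:4, $4:7, $5:0}
[1] nor  $5, $4, $1  →  {$0:0, $1:0, $2:0, $3:4, $4:7, $5:65528}
[2] bne  $4, $0, L9  →  {$0:0, $1:0, $2:0, $3:4, $4:7, $5:65528}  ⟨branch taken⟩
[3] xori  $2, $4, 5  →  {$0:0, $1:0, $2:2, $3:4, $4:7, $5:65528}
[9] xor  $3, $2, $3  →  {$0:0, $1:0, $2:2, $3:6, $4:7, $5:65528}
[10] ori   $1, $5, 13  →  {$0:0, $1:65533, $2:2, $3:6, $4:7, $5:65528}

6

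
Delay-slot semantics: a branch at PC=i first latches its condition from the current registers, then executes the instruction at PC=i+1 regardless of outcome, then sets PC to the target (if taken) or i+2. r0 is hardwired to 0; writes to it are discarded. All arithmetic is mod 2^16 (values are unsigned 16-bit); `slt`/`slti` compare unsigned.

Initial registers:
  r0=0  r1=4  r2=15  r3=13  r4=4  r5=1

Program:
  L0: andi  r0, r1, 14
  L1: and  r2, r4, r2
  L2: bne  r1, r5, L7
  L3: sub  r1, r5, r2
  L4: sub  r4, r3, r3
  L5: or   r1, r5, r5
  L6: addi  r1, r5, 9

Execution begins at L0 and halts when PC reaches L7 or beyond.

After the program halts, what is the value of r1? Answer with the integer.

PC=0  andi  r0, r1, 14       | r0=0 r1=4 r2=15 r3=13 r4=4 r5=1
PC=1  and  r2, r4, r2        | r0=0 r1=4 r2=4 r3=13 r4=4 r5=1
PC=2  bne  r1, r5, L7        | r0=0 r1=4 r2=4 r3=13 r4=4 r5=1  [TAKEN]
PC=3  sub  r1, r5, r2        | r0=0 r1=65533 r2=4 r3=13 r4=4 r5=1

65533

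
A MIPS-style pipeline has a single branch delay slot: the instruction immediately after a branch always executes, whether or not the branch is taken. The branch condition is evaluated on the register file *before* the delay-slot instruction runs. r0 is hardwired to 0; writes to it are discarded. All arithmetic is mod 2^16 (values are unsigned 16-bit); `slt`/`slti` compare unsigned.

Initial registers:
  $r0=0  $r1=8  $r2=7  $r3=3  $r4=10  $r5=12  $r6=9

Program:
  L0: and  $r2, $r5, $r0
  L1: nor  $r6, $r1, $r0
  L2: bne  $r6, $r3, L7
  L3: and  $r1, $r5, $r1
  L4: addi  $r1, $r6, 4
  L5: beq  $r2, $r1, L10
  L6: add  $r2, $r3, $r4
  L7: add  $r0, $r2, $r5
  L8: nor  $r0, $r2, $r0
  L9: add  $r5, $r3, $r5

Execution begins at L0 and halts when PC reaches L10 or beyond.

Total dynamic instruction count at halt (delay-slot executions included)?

7

[0] and  $r2, $r5, $r0  →  {$r0:0, $r1:8, $r2:0, $r3:3, $r4:10, $r5:12, $r6:9}
[1] nor  $r6, $r1, $r0  →  {$r0:0, $r1:8, $r2:0, $r3:3, $r4:10, $r5:12, $r6:65527}
[2] bne  $r6, $r3, L7  →  {$r0:0, $r1:8, $r2:0, $r3:3, $r4:10, $r5:12, $r6:65527}  ⟨branch taken⟩
[3] and  $r1, $r5, $r1  →  {$r0:0, $r1:8, $r2:0, $r3:3, $r4:10, $r5:12, $r6:65527}
[7] add  $r0, $r2, $r5  →  {$r0:0, $r1:8, $r2:0, $r3:3, $r4:10, $r5:12, $r6:65527}
[8] nor  $r0, $r2, $r0  →  {$r0:0, $r1:8, $r2:0, $r3:3, $r4:10, $r5:12, $r6:65527}
[9] add  $r5, $r3, $r5  →  {$r0:0, $r1:8, $r2:0, $r3:3, $r4:10, $r5:15, $r6:65527}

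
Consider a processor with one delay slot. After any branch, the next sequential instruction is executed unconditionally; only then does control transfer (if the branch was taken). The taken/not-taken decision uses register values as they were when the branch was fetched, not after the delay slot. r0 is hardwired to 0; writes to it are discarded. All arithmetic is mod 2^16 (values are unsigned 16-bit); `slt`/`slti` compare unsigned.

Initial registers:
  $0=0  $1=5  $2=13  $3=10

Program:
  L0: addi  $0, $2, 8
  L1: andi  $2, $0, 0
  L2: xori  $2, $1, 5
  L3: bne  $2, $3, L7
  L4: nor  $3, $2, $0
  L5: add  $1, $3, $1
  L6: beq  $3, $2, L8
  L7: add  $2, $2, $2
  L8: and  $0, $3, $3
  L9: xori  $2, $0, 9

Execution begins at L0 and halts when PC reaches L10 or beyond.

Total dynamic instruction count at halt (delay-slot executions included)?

8

[0] addi  $0, $2, 8  →  {$0:0, $1:5, $2:13, $3:10}
[1] andi  $2, $0, 0  →  {$0:0, $1:5, $2:0, $3:10}
[2] xori  $2, $1, 5  →  {$0:0, $1:5, $2:0, $3:10}
[3] bne  $2, $3, L7  →  {$0:0, $1:5, $2:0, $3:10}  ⟨branch taken⟩
[4] nor  $3, $2, $0  →  {$0:0, $1:5, $2:0, $3:65535}
[7] add  $2, $2, $2  →  {$0:0, $1:5, $2:0, $3:65535}
[8] and  $0, $3, $3  →  {$0:0, $1:5, $2:0, $3:65535}
[9] xori  $2, $0, 9  →  {$0:0, $1:5, $2:9, $3:65535}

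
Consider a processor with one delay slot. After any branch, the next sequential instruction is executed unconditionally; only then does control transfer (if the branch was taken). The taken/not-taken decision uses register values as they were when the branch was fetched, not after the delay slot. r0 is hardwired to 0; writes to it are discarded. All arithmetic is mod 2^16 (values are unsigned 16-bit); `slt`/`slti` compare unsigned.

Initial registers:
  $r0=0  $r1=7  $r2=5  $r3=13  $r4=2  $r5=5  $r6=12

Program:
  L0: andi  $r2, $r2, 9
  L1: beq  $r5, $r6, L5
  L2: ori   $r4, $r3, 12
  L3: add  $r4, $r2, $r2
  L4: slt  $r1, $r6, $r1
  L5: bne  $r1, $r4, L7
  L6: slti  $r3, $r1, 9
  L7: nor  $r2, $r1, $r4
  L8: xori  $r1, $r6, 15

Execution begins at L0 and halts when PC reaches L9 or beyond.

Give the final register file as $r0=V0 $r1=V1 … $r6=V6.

$r0=0 $r1=3 $r2=65533 $r3=1 $r4=2 $r5=5 $r6=12

#0 andi  $r2, $r2, 9 ; 0/7/1/13/2/5/12
#1 beq  $r5, $r6, L5 ; 0/7/1/13/2/5/12 ; →fallthru
#2 ori   $r4, $r3, 12 ; 0/7/1/13/13/5/12
#3 add  $r4, $r2, $r2 ; 0/7/1/13/2/5/12
#4 slt  $r1, $r6, $r1 ; 0/0/1/13/2/5/12
#5 bne  $r1, $r4, L7 ; 0/0/1/13/2/5/12 ; →target
#6 slti  $r3, $r1, 9 ; 0/0/1/1/2/5/12
#7 nor  $r2, $r1, $r4 ; 0/0/65533/1/2/5/12
#8 xori  $r1, $r6, 15 ; 0/3/65533/1/2/5/12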